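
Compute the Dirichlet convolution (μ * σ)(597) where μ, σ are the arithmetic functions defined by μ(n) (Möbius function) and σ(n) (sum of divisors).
(μ * σ)(597) = 597

Divisors of 597: [1, 3, 199, 597]. For each d | 597:
  d = 1: μ(1) · σ(597/1) = 1 · 800 = 800
  d = 3: μ(3) · σ(597/3) = -1 · 200 = -200
  d = 199: μ(199) · σ(597/199) = -1 · 4 = -4
  d = 597: μ(597) · σ(597/597) = 1 · 1 = 1
Summing: (μ * σ)(597) = 800 + -200 + -4 + 1 = 597.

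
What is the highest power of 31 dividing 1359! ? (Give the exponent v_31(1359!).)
v_31(1359!) = 44

Legendre's formula: v_p(n!) = Σ_{k ≥ 1} ⌊n / p^k⌋. For p = 31, n = 1359, the terms are:
  ⌊1359/31^1⌋ = ⌊1359/31⌋ = 43
  ⌊1359/31^2⌋ = ⌊1359/961⌋ = 1
(the next term ⌊1359/31^3⌋ = 0, terminating the sum). Summing: v_31(1359!) = 43 + 1 = 44.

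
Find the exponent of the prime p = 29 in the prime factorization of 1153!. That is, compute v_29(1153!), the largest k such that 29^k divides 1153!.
v_29(1153!) = 40

Legendre's formula: v_p(n!) = Σ_{k ≥ 1} ⌊n / p^k⌋. For p = 29, n = 1153, the terms are:
  ⌊1153/29^1⌋ = ⌊1153/29⌋ = 39
  ⌊1153/29^2⌋ = ⌊1153/841⌋ = 1
(the next term ⌊1153/29^3⌋ = 0, terminating the sum). Summing: v_29(1153!) = 39 + 1 = 40.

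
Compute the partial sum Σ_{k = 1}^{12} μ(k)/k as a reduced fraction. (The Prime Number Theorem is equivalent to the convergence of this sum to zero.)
Σ μ(k)/k = -1/2310

Values of μ(k) for 1 ≤ k ≤ 12: μ(1) = 1, μ(2) = -1, μ(3) = -1, μ(5) = -1, μ(6) = 1, μ(7) = -1, μ(10) = 1, μ(11) = -1, with μ = 0 on non-squarefree integers. Summing μ(k)/k for k where μ(k) ≠ 0 gives -1/2310 ≈ -0.0004. (PNT ⟺ this sum → 0 as n → ∞.)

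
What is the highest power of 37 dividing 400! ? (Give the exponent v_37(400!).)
v_37(400!) = 10

Legendre's formula: v_p(n!) = Σ_{k ≥ 1} ⌊n / p^k⌋. For p = 37, n = 400, the terms are:
  ⌊400/37^1⌋ = ⌊400/37⌋ = 10
(the next term ⌊400/37^2⌋ = 0, terminating the sum). Summing: v_37(400!) = 10 = 10.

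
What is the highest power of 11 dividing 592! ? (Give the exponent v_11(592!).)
v_11(592!) = 57

Legendre's formula: v_p(n!) = Σ_{k ≥ 1} ⌊n / p^k⌋. For p = 11, n = 592, the terms are:
  ⌊592/11^1⌋ = ⌊592/11⌋ = 53
  ⌊592/11^2⌋ = ⌊592/121⌋ = 4
(the next term ⌊592/11^3⌋ = 0, terminating the sum). Summing: v_11(592!) = 53 + 4 = 57.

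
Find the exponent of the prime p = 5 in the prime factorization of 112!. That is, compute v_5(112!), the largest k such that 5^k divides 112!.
v_5(112!) = 26

Legendre's formula: v_p(n!) = Σ_{k ≥ 1} ⌊n / p^k⌋. For p = 5, n = 112, the terms are:
  ⌊112/5^1⌋ = ⌊112/5⌋ = 22
  ⌊112/5^2⌋ = ⌊112/25⌋ = 4
(the next term ⌊112/5^3⌋ = 0, terminating the sum). Summing: v_5(112!) = 22 + 4 = 26.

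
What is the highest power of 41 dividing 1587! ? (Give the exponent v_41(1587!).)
v_41(1587!) = 38

Legendre's formula: v_p(n!) = Σ_{k ≥ 1} ⌊n / p^k⌋. For p = 41, n = 1587, the terms are:
  ⌊1587/41^1⌋ = ⌊1587/41⌋ = 38
(the next term ⌊1587/41^2⌋ = 0, terminating the sum). Summing: v_41(1587!) = 38 = 38.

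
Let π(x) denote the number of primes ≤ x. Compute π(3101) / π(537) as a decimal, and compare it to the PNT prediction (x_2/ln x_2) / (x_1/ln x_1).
π(3101)/π(537) = 442/99 ≈ 4.4646;  PNT prediction ≈ 4.5152.

π(537) = 99 and π(3101) = 442, so π(3101)/π(537) ≈ 4.4646. The PNT-predicted ratio is (3101/ln(3101)) / (537/ln(537)) ≈ 4.5152. The two agree to within a few percent, as expected.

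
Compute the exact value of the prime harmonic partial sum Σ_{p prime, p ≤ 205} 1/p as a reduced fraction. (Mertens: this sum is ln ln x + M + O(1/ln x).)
Σ 1/p = 15202313841027497739047080375538859939135227730139536997746371469607707132833646367/7799922041683461553249199106329813876687996789903550945093032474868511536164700810

π(205) = 46, so the primes ≤ 205 are [2, 3, 5, 7, 11, 13, 17, 19, 23, 29, 31, 37, 41, 43, 47, 53, 59, 61, 67, 71, 73, 79, 83, 89, 97, 101, 103, 107, 109, 113, 127, 131, 137, 139, 149, 151, 157, 163, 167, 173, 179, 181, 191, 193, 197, 199]. Summing 1/p over these primes: 15202313841027497739047080375538859939135227730139536997746371469607707132833646367/7799922041683461553249199106329813876687996789903550945093032474868511536164700810 ≈ 1.9490. Mertens estimate ln ln(205) + 0.2615 ≈ 1.9335.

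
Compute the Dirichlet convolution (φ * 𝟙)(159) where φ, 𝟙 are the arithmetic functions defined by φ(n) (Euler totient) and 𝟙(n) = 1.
(φ * 𝟙)(159) = 159

Divisors of 159: [1, 3, 53, 159]. For each d | 159:
  d = 1: φ(1) · 𝟙(159/1) = 1 · 1 = 1
  d = 3: φ(3) · 𝟙(159/3) = 2 · 1 = 2
  d = 53: φ(53) · 𝟙(159/53) = 52 · 1 = 52
  d = 159: φ(159) · 𝟙(159/159) = 104 · 1 = 104
Summing: (φ * 𝟙)(159) = 1 + 2 + 52 + 104 = 159.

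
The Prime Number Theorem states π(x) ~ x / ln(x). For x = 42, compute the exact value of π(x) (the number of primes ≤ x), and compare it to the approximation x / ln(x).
π(42) = 13;  x/ln(x) ≈ 11.24;  relative error ≈ 13.56%.

Directly count primes up to 42: π(42) = 13. The PNT approximation gives 42/ln(42) ≈ 42/3.73767 ≈ 11.24. Relative error (π(x) − x/ln(x)) / π(x) ≈ 13.56%; the approximation is known to undercount slightly (Li(x) is a better estimate).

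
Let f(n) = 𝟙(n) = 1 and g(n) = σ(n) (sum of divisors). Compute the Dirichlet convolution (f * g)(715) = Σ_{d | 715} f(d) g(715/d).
(𝟙 * σ)(715) = 1365

Divisors of 715: [1, 5, 11, 13, 55, 65, 143, 715]. For each d | 715:
  d = 1: 𝟙(1) · σ(715/1) = 1 · 1008 = 1008
  d = 5: 𝟙(5) · σ(715/5) = 1 · 168 = 168
  d = 11: 𝟙(11) · σ(715/11) = 1 · 84 = 84
  d = 13: 𝟙(13) · σ(715/13) = 1 · 72 = 72
  d = 55: 𝟙(55) · σ(715/55) = 1 · 14 = 14
  d = 65: 𝟙(65) · σ(715/65) = 1 · 12 = 12
  d = 143: 𝟙(143) · σ(715/143) = 1 · 6 = 6
  d = 715: 𝟙(715) · σ(715/715) = 1 · 1 = 1
Summing: (𝟙 * σ)(715) = 1008 + 168 + 84 + 72 + 14 + 12 + 6 + 1 = 1365.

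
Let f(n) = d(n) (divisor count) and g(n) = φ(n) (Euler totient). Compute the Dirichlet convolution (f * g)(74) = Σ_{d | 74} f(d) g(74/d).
(d * φ)(74) = 114

Divisors of 74: [1, 2, 37, 74]. For each d | 74:
  d = 1: d(1) · φ(74/1) = 1 · 36 = 36
  d = 2: d(2) · φ(74/2) = 2 · 36 = 72
  d = 37: d(37) · φ(74/37) = 2 · 1 = 2
  d = 74: d(74) · φ(74/74) = 4 · 1 = 4
Summing: (d * φ)(74) = 36 + 72 + 2 + 4 = 114.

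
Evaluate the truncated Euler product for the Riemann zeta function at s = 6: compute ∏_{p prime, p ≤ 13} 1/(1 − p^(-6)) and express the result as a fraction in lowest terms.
∏ = 14388679339409375/14143390691632128

The primes p ≤ 13 are [2, 3, 5, 7, 11, 13]. For each prime, (1 − 1/p^6)^(-1) = p^6 / (p^6 − 1). The product is (1 − 1/2^6)^(-1), (1 − 1/3^6)^(-1), (1 − 1/5^6)^(-1), (1 − 1/7^6)^(-1), (1 − 1/11^6)^(-1), (1 − 1/13^6)^(-1) = ∏ p^6 / (p^6 − 1) = 14388679339409375/14143390691632128.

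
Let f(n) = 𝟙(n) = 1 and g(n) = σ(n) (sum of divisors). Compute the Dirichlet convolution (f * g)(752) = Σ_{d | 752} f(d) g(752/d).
(𝟙 * σ)(752) = 2793

Divisors of 752: [1, 2, 4, 8, 16, 47, 94, 188, 376, 752]. For each d | 752:
  d = 1: 𝟙(1) · σ(752/1) = 1 · 1488 = 1488
  d = 2: 𝟙(2) · σ(752/2) = 1 · 720 = 720
  d = 4: 𝟙(4) · σ(752/4) = 1 · 336 = 336
  d = 8: 𝟙(8) · σ(752/8) = 1 · 144 = 144
  d = 16: 𝟙(16) · σ(752/16) = 1 · 48 = 48
  d = 47: 𝟙(47) · σ(752/47) = 1 · 31 = 31
  d = 94: 𝟙(94) · σ(752/94) = 1 · 15 = 15
  d = 188: 𝟙(188) · σ(752/188) = 1 · 7 = 7
  d = 376: 𝟙(376) · σ(752/376) = 1 · 3 = 3
  d = 752: 𝟙(752) · σ(752/752) = 1 · 1 = 1
Summing: (𝟙 * σ)(752) = 1488 + 720 + 336 + 144 + 48 + 31 + 15 + 7 + 3 + 1 = 2793.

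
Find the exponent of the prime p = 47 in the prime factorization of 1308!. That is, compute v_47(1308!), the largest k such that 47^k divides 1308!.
v_47(1308!) = 27

Legendre's formula: v_p(n!) = Σ_{k ≥ 1} ⌊n / p^k⌋. For p = 47, n = 1308, the terms are:
  ⌊1308/47^1⌋ = ⌊1308/47⌋ = 27
(the next term ⌊1308/47^2⌋ = 0, terminating the sum). Summing: v_47(1308!) = 27 = 27.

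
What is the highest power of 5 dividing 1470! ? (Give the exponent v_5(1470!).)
v_5(1470!) = 365

Legendre's formula: v_p(n!) = Σ_{k ≥ 1} ⌊n / p^k⌋. For p = 5, n = 1470, the terms are:
  ⌊1470/5^1⌋ = ⌊1470/5⌋ = 294
  ⌊1470/5^2⌋ = ⌊1470/25⌋ = 58
  ⌊1470/5^3⌋ = ⌊1470/125⌋ = 11
  ⌊1470/5^4⌋ = ⌊1470/625⌋ = 2
(the next term ⌊1470/5^5⌋ = 0, terminating the sum). Summing: v_5(1470!) = 294 + 58 + 11 + 2 = 365.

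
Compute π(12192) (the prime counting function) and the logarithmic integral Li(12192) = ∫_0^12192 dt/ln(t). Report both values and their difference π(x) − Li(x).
π(12192) = 1457;  Li(12192) ≈ 1481.52;  π(x) − Li(x) ≈ -24.52.

Direct count of primes ≤ 12192 gives π(12192) = 1457. Numerical evaluation of the logarithmic integral gives Li(12192) ≈ 1481.52. The difference π(x) − Li(x) ≈ -24.52 is typically negative for small/moderate x (Li(x) overestimates), though Littlewood's theorem shows this sign changes infinitely often.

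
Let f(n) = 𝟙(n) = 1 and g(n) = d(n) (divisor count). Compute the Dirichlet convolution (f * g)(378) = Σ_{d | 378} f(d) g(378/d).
(𝟙 * d)(378) = 90

Divisors of 378: [1, 2, 3, 6, 7, 9, 14, 18, 21, 27, 42, 54, 63, 126, 189, 378]. For each d | 378:
  d = 1: 𝟙(1) · d(378/1) = 1 · 16 = 16
  d = 2: 𝟙(2) · d(378/2) = 1 · 8 = 8
  d = 3: 𝟙(3) · d(378/3) = 1 · 12 = 12
  d = 6: 𝟙(6) · d(378/6) = 1 · 6 = 6
  d = 7: 𝟙(7) · d(378/7) = 1 · 8 = 8
  d = 9: 𝟙(9) · d(378/9) = 1 · 8 = 8
  d = 14: 𝟙(14) · d(378/14) = 1 · 4 = 4
  d = 18: 𝟙(18) · d(378/18) = 1 · 4 = 4
  d = 21: 𝟙(21) · d(378/21) = 1 · 6 = 6
  d = 27: 𝟙(27) · d(378/27) = 1 · 4 = 4
  d = 42: 𝟙(42) · d(378/42) = 1 · 3 = 3
  d = 54: 𝟙(54) · d(378/54) = 1 · 2 = 2
  d = 63: 𝟙(63) · d(378/63) = 1 · 4 = 4
  d = 126: 𝟙(126) · d(378/126) = 1 · 2 = 2
  d = 189: 𝟙(189) · d(378/189) = 1 · 2 = 2
  d = 378: 𝟙(378) · d(378/378) = 1 · 1 = 1
Summing: (𝟙 * d)(378) = 16 + 8 + 12 + 6 + 8 + 8 + 4 + 4 + 6 + 4 + 3 + 2 + 4 + 2 + 2 + 1 = 90.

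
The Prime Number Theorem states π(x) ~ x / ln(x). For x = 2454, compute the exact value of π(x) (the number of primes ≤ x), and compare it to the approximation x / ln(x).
π(2454) = 363;  x/ln(x) ≈ 314.39;  relative error ≈ 13.39%.

Directly count primes up to 2454: π(2454) = 363. The PNT approximation gives 2454/ln(2454) ≈ 2454/7.80547 ≈ 314.39. Relative error (π(x) − x/ln(x)) / π(x) ≈ 13.39%; the approximation is known to undercount slightly (Li(x) is a better estimate).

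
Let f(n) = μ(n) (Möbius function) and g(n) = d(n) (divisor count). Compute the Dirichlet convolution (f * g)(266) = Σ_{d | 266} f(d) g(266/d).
(μ * d)(266) = 1

Divisors of 266: [1, 2, 7, 14, 19, 38, 133, 266]. For each d | 266:
  d = 1: μ(1) · d(266/1) = 1 · 8 = 8
  d = 2: μ(2) · d(266/2) = -1 · 4 = -4
  d = 7: μ(7) · d(266/7) = -1 · 4 = -4
  d = 14: μ(14) · d(266/14) = 1 · 2 = 2
  d = 19: μ(19) · d(266/19) = -1 · 4 = -4
  d = 38: μ(38) · d(266/38) = 1 · 2 = 2
  d = 133: μ(133) · d(266/133) = 1 · 2 = 2
  d = 266: μ(266) · d(266/266) = -1 · 1 = -1
Summing: (μ * d)(266) = 8 + -4 + -4 + 2 + -4 + 2 + 2 + -1 = 1.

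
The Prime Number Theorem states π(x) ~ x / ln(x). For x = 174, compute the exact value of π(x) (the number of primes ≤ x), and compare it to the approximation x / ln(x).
π(174) = 40;  x/ln(x) ≈ 33.73;  relative error ≈ 15.68%.

Directly count primes up to 174: π(174) = 40. The PNT approximation gives 174/ln(174) ≈ 174/5.15906 ≈ 33.73. Relative error (π(x) − x/ln(x)) / π(x) ≈ 15.68%; the approximation is known to undercount slightly (Li(x) is a better estimate).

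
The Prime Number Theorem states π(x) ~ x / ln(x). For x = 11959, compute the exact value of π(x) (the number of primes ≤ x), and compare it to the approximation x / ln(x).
π(11959) = 1434;  x/ln(x) ≈ 1273.69;  relative error ≈ 11.18%.

Directly count primes up to 11959: π(11959) = 1434. The PNT approximation gives 11959/ln(11959) ≈ 11959/9.38924 ≈ 1273.69. Relative error (π(x) − x/ln(x)) / π(x) ≈ 11.18%; the approximation is known to undercount slightly (Li(x) is a better estimate).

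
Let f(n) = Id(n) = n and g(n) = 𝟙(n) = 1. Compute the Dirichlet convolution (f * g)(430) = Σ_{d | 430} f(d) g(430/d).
(Id * 𝟙)(430) = 792

Divisors of 430: [1, 2, 5, 10, 43, 86, 215, 430]. For each d | 430:
  d = 1: Id(1) · 𝟙(430/1) = 1 · 1 = 1
  d = 2: Id(2) · 𝟙(430/2) = 2 · 1 = 2
  d = 5: Id(5) · 𝟙(430/5) = 5 · 1 = 5
  d = 10: Id(10) · 𝟙(430/10) = 10 · 1 = 10
  d = 43: Id(43) · 𝟙(430/43) = 43 · 1 = 43
  d = 86: Id(86) · 𝟙(430/86) = 86 · 1 = 86
  d = 215: Id(215) · 𝟙(430/215) = 215 · 1 = 215
  d = 430: Id(430) · 𝟙(430/430) = 430 · 1 = 430
Summing: (Id * 𝟙)(430) = 1 + 2 + 5 + 10 + 43 + 86 + 215 + 430 = 792.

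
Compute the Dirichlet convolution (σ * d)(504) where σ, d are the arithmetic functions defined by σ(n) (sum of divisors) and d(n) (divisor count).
(σ * d)(504) = 10080

Divisors of 504: [1, 2, 3, 4, 6, 7, 8, 9, 12, 14, 18, 21, 24, 28, 36, 42, 56, 63, 72, 84, 126, 168, 252, 504]. For each d | 504:
  d = 1: σ(1) · d(504/1) = 1 · 24 = 24
  d = 2: σ(2) · d(504/2) = 3 · 18 = 54
  d = 3: σ(3) · d(504/3) = 4 · 16 = 64
  d = 4: σ(4) · d(504/4) = 7 · 12 = 84
  d = 6: σ(6) · d(504/6) = 12 · 12 = 144
  d = 7: σ(7) · d(504/7) = 8 · 12 = 96
  d = 8: σ(8) · d(504/8) = 15 · 6 = 90
  d = 9: σ(9) · d(504/9) = 13 · 8 = 104
  d = 12: σ(12) · d(504/12) = 28 · 8 = 224
  d = 14: σ(14) · d(504/14) = 24 · 9 = 216
  d = 18: σ(18) · d(504/18) = 39 · 6 = 234
  d = 21: σ(21) · d(504/21) = 32 · 8 = 256
  d = 24: σ(24) · d(504/24) = 60 · 4 = 240
  d = 28: σ(28) · d(504/28) = 56 · 6 = 336
  d = 36: σ(36) · d(504/36) = 91 · 4 = 364
  d = 42: σ(42) · d(504/42) = 96 · 6 = 576
  d = 56: σ(56) · d(504/56) = 120 · 3 = 360
  d = 63: σ(63) · d(504/63) = 104 · 4 = 416
  d = 72: σ(72) · d(504/72) = 195 · 2 = 390
  d = 84: σ(84) · d(504/84) = 224 · 4 = 896
  d = 126: σ(126) · d(504/126) = 312 · 3 = 936
  d = 168: σ(168) · d(504/168) = 480 · 2 = 960
  d = 252: σ(252) · d(504/252) = 728 · 2 = 1456
  d = 504: σ(504) · d(504/504) = 1560 · 1 = 1560
Summing: (σ * d)(504) = 24 + 54 + 64 + 84 + 144 + 96 + 90 + 104 + 224 + 216 + 234 + 256 + 240 + 336 + 364 + 576 + 360 + 416 + 390 + 896 + 936 + 960 + 1456 + 1560 = 10080.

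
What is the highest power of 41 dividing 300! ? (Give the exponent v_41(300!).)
v_41(300!) = 7

Legendre's formula: v_p(n!) = Σ_{k ≥ 1} ⌊n / p^k⌋. For p = 41, n = 300, the terms are:
  ⌊300/41^1⌋ = ⌊300/41⌋ = 7
(the next term ⌊300/41^2⌋ = 0, terminating the sum). Summing: v_41(300!) = 7 = 7.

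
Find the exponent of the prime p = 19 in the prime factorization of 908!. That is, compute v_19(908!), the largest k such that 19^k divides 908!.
v_19(908!) = 49

Legendre's formula: v_p(n!) = Σ_{k ≥ 1} ⌊n / p^k⌋. For p = 19, n = 908, the terms are:
  ⌊908/19^1⌋ = ⌊908/19⌋ = 47
  ⌊908/19^2⌋ = ⌊908/361⌋ = 2
(the next term ⌊908/19^3⌋ = 0, terminating the sum). Summing: v_19(908!) = 47 + 2 = 49.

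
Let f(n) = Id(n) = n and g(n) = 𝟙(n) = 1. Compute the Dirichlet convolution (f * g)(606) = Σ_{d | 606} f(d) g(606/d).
(Id * 𝟙)(606) = 1224

Divisors of 606: [1, 2, 3, 6, 101, 202, 303, 606]. For each d | 606:
  d = 1: Id(1) · 𝟙(606/1) = 1 · 1 = 1
  d = 2: Id(2) · 𝟙(606/2) = 2 · 1 = 2
  d = 3: Id(3) · 𝟙(606/3) = 3 · 1 = 3
  d = 6: Id(6) · 𝟙(606/6) = 6 · 1 = 6
  d = 101: Id(101) · 𝟙(606/101) = 101 · 1 = 101
  d = 202: Id(202) · 𝟙(606/202) = 202 · 1 = 202
  d = 303: Id(303) · 𝟙(606/303) = 303 · 1 = 303
  d = 606: Id(606) · 𝟙(606/606) = 606 · 1 = 606
Summing: (Id * 𝟙)(606) = 1 + 2 + 3 + 6 + 101 + 202 + 303 + 606 = 1224.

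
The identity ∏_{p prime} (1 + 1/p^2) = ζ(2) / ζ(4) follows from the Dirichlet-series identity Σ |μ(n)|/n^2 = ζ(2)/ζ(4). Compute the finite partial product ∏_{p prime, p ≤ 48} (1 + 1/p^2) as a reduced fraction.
∏ = 101793085732936000000000/67237345888235944242129

The primes p ≤ 48 are [2, 3, 5, 7, 11, 13, 17, 19, 23, 29, 31, 37, 41, 43, 47]. For each, (1 + 1/p^2) = (p^2 + 1)/p^2. Multiplying these fractions over p ∈ [2, 3, 5, 7, 11, 13, 17, 19, 23, 29, 31, 37, 41, 43, 47] gives 101793085732936000000000/67237345888235944242129. (In the limit P → ∞ this tends to ζ(2)/ζ(4).)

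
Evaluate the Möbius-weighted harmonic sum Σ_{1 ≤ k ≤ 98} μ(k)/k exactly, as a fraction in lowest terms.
Σ μ(k)/k = 11962644395524974654034383169459538/384261327324253070792183691221959345

Values of μ(k) for 1 ≤ k ≤ 98: μ(1) = 1, μ(2) = -1, μ(3) = -1, μ(5) = -1, μ(6) = 1, μ(7) = -1, μ(10) = 1, μ(11) = -1, μ(13) = -1, μ(14) = 1, μ(15) = 1, μ(17) = -1, μ(19) = -1, μ(21) = 1, μ(22) = 1, μ(23) = -1, μ(26) = 1, μ(29) = -1, μ(30) = -1, μ(31) = -1, μ(33) = 1, μ(34) = 1, μ(35) = 1, μ(37) = -1, μ(38) = 1, μ(39) = 1, μ(41) = -1, μ(42) = -1, μ(43) = -1, μ(46) = 1, μ(47) = -1, μ(51) = 1, μ(53) = -1, μ(55) = 1, μ(57) = 1, μ(58) = 1, μ(59) = -1, μ(61) = -1, μ(62) = 1, μ(65) = 1, μ(66) = -1, μ(67) = -1, μ(69) = 1, μ(70) = -1, μ(71) = -1, μ(73) = -1, μ(74) = 1, μ(77) = 1, μ(78) = -1, μ(79) = -1, μ(82) = 1, μ(83) = -1, μ(85) = 1, μ(86) = 1, μ(87) = 1, μ(89) = -1, μ(91) = 1, μ(93) = 1, μ(94) = 1, μ(95) = 1, μ(97) = -1, with μ = 0 on non-squarefree integers. Summing μ(k)/k for k where μ(k) ≠ 0 gives 11962644395524974654034383169459538/384261327324253070792183691221959345 ≈ 0.0311. (PNT ⟺ this sum → 0 as n → ∞.)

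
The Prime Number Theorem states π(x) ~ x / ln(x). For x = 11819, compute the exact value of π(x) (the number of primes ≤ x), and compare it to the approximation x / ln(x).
π(11819) = 1416;  x/ln(x) ≈ 1260.36;  relative error ≈ 10.99%.

Directly count primes up to 11819: π(11819) = 1416. The PNT approximation gives 11819/ln(11819) ≈ 11819/9.37746 ≈ 1260.36. Relative error (π(x) − x/ln(x)) / π(x) ≈ 10.99%; the approximation is known to undercount slightly (Li(x) is a better estimate).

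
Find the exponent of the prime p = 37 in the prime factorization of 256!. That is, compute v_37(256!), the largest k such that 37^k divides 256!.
v_37(256!) = 6

Legendre's formula: v_p(n!) = Σ_{k ≥ 1} ⌊n / p^k⌋. For p = 37, n = 256, the terms are:
  ⌊256/37^1⌋ = ⌊256/37⌋ = 6
(the next term ⌊256/37^2⌋ = 0, terminating the sum). Summing: v_37(256!) = 6 = 6.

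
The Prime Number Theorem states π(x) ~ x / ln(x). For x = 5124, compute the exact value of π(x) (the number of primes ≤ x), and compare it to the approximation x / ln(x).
π(5124) = 685;  x/ln(x) ≈ 599.88;  relative error ≈ 12.43%.

Directly count primes up to 5124: π(5124) = 685. The PNT approximation gives 5124/ln(5124) ≈ 5124/8.54169 ≈ 599.88. Relative error (π(x) − x/ln(x)) / π(x) ≈ 12.43%; the approximation is known to undercount slightly (Li(x) is a better estimate).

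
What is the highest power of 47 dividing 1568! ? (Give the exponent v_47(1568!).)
v_47(1568!) = 33

Legendre's formula: v_p(n!) = Σ_{k ≥ 1} ⌊n / p^k⌋. For p = 47, n = 1568, the terms are:
  ⌊1568/47^1⌋ = ⌊1568/47⌋ = 33
(the next term ⌊1568/47^2⌋ = 0, terminating the sum). Summing: v_47(1568!) = 33 = 33.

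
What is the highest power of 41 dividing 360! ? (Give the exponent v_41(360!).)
v_41(360!) = 8

Legendre's formula: v_p(n!) = Σ_{k ≥ 1} ⌊n / p^k⌋. For p = 41, n = 360, the terms are:
  ⌊360/41^1⌋ = ⌊360/41⌋ = 8
(the next term ⌊360/41^2⌋ = 0, terminating the sum). Summing: v_41(360!) = 8 = 8.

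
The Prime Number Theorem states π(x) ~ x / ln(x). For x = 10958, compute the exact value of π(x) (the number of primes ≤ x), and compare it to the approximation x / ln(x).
π(10958) = 1331;  x/ln(x) ≈ 1178.05;  relative error ≈ 11.49%.

Directly count primes up to 10958: π(10958) = 1331. The PNT approximation gives 10958/ln(10958) ≈ 10958/9.30183 ≈ 1178.05. Relative error (π(x) − x/ln(x)) / π(x) ≈ 11.49%; the approximation is known to undercount slightly (Li(x) is a better estimate).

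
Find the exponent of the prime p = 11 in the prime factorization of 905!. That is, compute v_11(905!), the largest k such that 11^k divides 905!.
v_11(905!) = 89

Legendre's formula: v_p(n!) = Σ_{k ≥ 1} ⌊n / p^k⌋. For p = 11, n = 905, the terms are:
  ⌊905/11^1⌋ = ⌊905/11⌋ = 82
  ⌊905/11^2⌋ = ⌊905/121⌋ = 7
(the next term ⌊905/11^3⌋ = 0, terminating the sum). Summing: v_11(905!) = 82 + 7 = 89.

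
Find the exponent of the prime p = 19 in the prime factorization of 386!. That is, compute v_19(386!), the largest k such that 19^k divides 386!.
v_19(386!) = 21

Legendre's formula: v_p(n!) = Σ_{k ≥ 1} ⌊n / p^k⌋. For p = 19, n = 386, the terms are:
  ⌊386/19^1⌋ = ⌊386/19⌋ = 20
  ⌊386/19^2⌋ = ⌊386/361⌋ = 1
(the next term ⌊386/19^3⌋ = 0, terminating the sum). Summing: v_19(386!) = 20 + 1 = 21.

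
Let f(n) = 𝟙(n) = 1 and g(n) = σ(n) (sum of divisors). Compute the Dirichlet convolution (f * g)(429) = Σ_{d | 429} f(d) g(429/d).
(𝟙 * σ)(429) = 975

Divisors of 429: [1, 3, 11, 13, 33, 39, 143, 429]. For each d | 429:
  d = 1: 𝟙(1) · σ(429/1) = 1 · 672 = 672
  d = 3: 𝟙(3) · σ(429/3) = 1 · 168 = 168
  d = 11: 𝟙(11) · σ(429/11) = 1 · 56 = 56
  d = 13: 𝟙(13) · σ(429/13) = 1 · 48 = 48
  d = 33: 𝟙(33) · σ(429/33) = 1 · 14 = 14
  d = 39: 𝟙(39) · σ(429/39) = 1 · 12 = 12
  d = 143: 𝟙(143) · σ(429/143) = 1 · 4 = 4
  d = 429: 𝟙(429) · σ(429/429) = 1 · 1 = 1
Summing: (𝟙 * σ)(429) = 672 + 168 + 56 + 48 + 14 + 12 + 4 + 1 = 975.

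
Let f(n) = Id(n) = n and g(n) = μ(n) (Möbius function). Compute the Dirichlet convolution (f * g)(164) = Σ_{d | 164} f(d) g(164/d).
(Id * μ)(164) = 80

Divisors of 164: [1, 2, 4, 41, 82, 164]. For each d | 164:
  d = 1: Id(1) · μ(164/1) = 1 · 0 = 0
  d = 2: Id(2) · μ(164/2) = 2 · 1 = 2
  d = 4: Id(4) · μ(164/4) = 4 · -1 = -4
  d = 41: Id(41) · μ(164/41) = 41 · 0 = 0
  d = 82: Id(82) · μ(164/82) = 82 · -1 = -82
  d = 164: Id(164) · μ(164/164) = 164 · 1 = 164
Summing: (Id * μ)(164) = 0 + 2 + -4 + 0 + -82 + 164 = 80.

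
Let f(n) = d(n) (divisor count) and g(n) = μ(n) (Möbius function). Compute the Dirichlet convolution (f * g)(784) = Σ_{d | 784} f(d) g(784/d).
(d * μ)(784) = 1

Divisors of 784: [1, 2, 4, 7, 8, 14, 16, 28, 49, 56, 98, 112, 196, 392, 784]. For each d | 784:
  d = 1: d(1) · μ(784/1) = 1 · 0 = 0
  d = 2: d(2) · μ(784/2) = 2 · 0 = 0
  d = 4: d(4) · μ(784/4) = 3 · 0 = 0
  d = 7: d(7) · μ(784/7) = 2 · 0 = 0
  d = 8: d(8) · μ(784/8) = 4 · 0 = 0
  d = 14: d(14) · μ(784/14) = 4 · 0 = 0
  d = 16: d(16) · μ(784/16) = 5 · 0 = 0
  d = 28: d(28) · μ(784/28) = 6 · 0 = 0
  d = 49: d(49) · μ(784/49) = 3 · 0 = 0
  d = 56: d(56) · μ(784/56) = 8 · 1 = 8
  d = 98: d(98) · μ(784/98) = 6 · 0 = 0
  d = 112: d(112) · μ(784/112) = 10 · -1 = -10
  d = 196: d(196) · μ(784/196) = 9 · 0 = 0
  d = 392: d(392) · μ(784/392) = 12 · -1 = -12
  d = 784: d(784) · μ(784/784) = 15 · 1 = 15
Summing: (d * μ)(784) = 0 + 0 + 0 + 0 + 0 + 0 + 0 + 0 + 0 + 8 + 0 + -10 + 0 + -12 + 15 = 1.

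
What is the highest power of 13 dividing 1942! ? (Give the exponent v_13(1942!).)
v_13(1942!) = 160

Legendre's formula: v_p(n!) = Σ_{k ≥ 1} ⌊n / p^k⌋. For p = 13, n = 1942, the terms are:
  ⌊1942/13^1⌋ = ⌊1942/13⌋ = 149
  ⌊1942/13^2⌋ = ⌊1942/169⌋ = 11
(the next term ⌊1942/13^3⌋ = 0, terminating the sum). Summing: v_13(1942!) = 149 + 11 = 160.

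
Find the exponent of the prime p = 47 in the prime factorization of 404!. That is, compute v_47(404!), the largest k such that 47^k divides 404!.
v_47(404!) = 8

Legendre's formula: v_p(n!) = Σ_{k ≥ 1} ⌊n / p^k⌋. For p = 47, n = 404, the terms are:
  ⌊404/47^1⌋ = ⌊404/47⌋ = 8
(the next term ⌊404/47^2⌋ = 0, terminating the sum). Summing: v_47(404!) = 8 = 8.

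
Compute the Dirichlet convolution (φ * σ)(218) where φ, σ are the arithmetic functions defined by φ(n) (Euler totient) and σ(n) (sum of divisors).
(φ * σ)(218) = 872

Divisors of 218: [1, 2, 109, 218]. For each d | 218:
  d = 1: φ(1) · σ(218/1) = 1 · 330 = 330
  d = 2: φ(2) · σ(218/2) = 1 · 110 = 110
  d = 109: φ(109) · σ(218/109) = 108 · 3 = 324
  d = 218: φ(218) · σ(218/218) = 108 · 1 = 108
Summing: (φ * σ)(218) = 330 + 110 + 324 + 108 = 872.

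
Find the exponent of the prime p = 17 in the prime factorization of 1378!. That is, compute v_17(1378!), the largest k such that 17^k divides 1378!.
v_17(1378!) = 85

Legendre's formula: v_p(n!) = Σ_{k ≥ 1} ⌊n / p^k⌋. For p = 17, n = 1378, the terms are:
  ⌊1378/17^1⌋ = ⌊1378/17⌋ = 81
  ⌊1378/17^2⌋ = ⌊1378/289⌋ = 4
(the next term ⌊1378/17^3⌋ = 0, terminating the sum). Summing: v_17(1378!) = 81 + 4 = 85.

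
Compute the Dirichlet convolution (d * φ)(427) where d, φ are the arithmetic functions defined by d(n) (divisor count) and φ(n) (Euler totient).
(d * φ)(427) = 496

Divisors of 427: [1, 7, 61, 427]. For each d | 427:
  d = 1: d(1) · φ(427/1) = 1 · 360 = 360
  d = 7: d(7) · φ(427/7) = 2 · 60 = 120
  d = 61: d(61) · φ(427/61) = 2 · 6 = 12
  d = 427: d(427) · φ(427/427) = 4 · 1 = 4
Summing: (d * φ)(427) = 360 + 120 + 12 + 4 = 496.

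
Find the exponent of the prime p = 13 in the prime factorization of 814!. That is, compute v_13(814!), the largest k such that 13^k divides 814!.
v_13(814!) = 66

Legendre's formula: v_p(n!) = Σ_{k ≥ 1} ⌊n / p^k⌋. For p = 13, n = 814, the terms are:
  ⌊814/13^1⌋ = ⌊814/13⌋ = 62
  ⌊814/13^2⌋ = ⌊814/169⌋ = 4
(the next term ⌊814/13^3⌋ = 0, terminating the sum). Summing: v_13(814!) = 62 + 4 = 66.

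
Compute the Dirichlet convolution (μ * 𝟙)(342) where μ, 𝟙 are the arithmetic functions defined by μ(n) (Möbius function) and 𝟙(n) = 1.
(μ * 𝟙)(342) = 0

Divisors of 342: [1, 2, 3, 6, 9, 18, 19, 38, 57, 114, 171, 342]. For each d | 342:
  d = 1: μ(1) · 𝟙(342/1) = 1 · 1 = 1
  d = 2: μ(2) · 𝟙(342/2) = -1 · 1 = -1
  d = 3: μ(3) · 𝟙(342/3) = -1 · 1 = -1
  d = 6: μ(6) · 𝟙(342/6) = 1 · 1 = 1
  d = 9: μ(9) · 𝟙(342/9) = 0 · 1 = 0
  d = 18: μ(18) · 𝟙(342/18) = 0 · 1 = 0
  d = 19: μ(19) · 𝟙(342/19) = -1 · 1 = -1
  d = 38: μ(38) · 𝟙(342/38) = 1 · 1 = 1
  d = 57: μ(57) · 𝟙(342/57) = 1 · 1 = 1
  d = 114: μ(114) · 𝟙(342/114) = -1 · 1 = -1
  d = 171: μ(171) · 𝟙(342/171) = 0 · 1 = 0
  d = 342: μ(342) · 𝟙(342/342) = 0 · 1 = 0
Summing: (μ * 𝟙)(342) = 1 + -1 + -1 + 1 + 0 + 0 + -1 + 1 + 1 + -1 + 0 + 0 = 0.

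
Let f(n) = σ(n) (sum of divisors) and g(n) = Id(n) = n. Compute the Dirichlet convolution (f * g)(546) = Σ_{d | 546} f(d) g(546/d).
(σ * Id)(546) = 14175

Divisors of 546: [1, 2, 3, 6, 7, 13, 14, 21, 26, 39, 42, 78, 91, 182, 273, 546]. For each d | 546:
  d = 1: σ(1) · Id(546/1) = 1 · 546 = 546
  d = 2: σ(2) · Id(546/2) = 3 · 273 = 819
  d = 3: σ(3) · Id(546/3) = 4 · 182 = 728
  d = 6: σ(6) · Id(546/6) = 12 · 91 = 1092
  d = 7: σ(7) · Id(546/7) = 8 · 78 = 624
  d = 13: σ(13) · Id(546/13) = 14 · 42 = 588
  d = 14: σ(14) · Id(546/14) = 24 · 39 = 936
  d = 21: σ(21) · Id(546/21) = 32 · 26 = 832
  d = 26: σ(26) · Id(546/26) = 42 · 21 = 882
  d = 39: σ(39) · Id(546/39) = 56 · 14 = 784
  d = 42: σ(42) · Id(546/42) = 96 · 13 = 1248
  d = 78: σ(78) · Id(546/78) = 168 · 7 = 1176
  d = 91: σ(91) · Id(546/91) = 112 · 6 = 672
  d = 182: σ(182) · Id(546/182) = 336 · 3 = 1008
  d = 273: σ(273) · Id(546/273) = 448 · 2 = 896
  d = 546: σ(546) · Id(546/546) = 1344 · 1 = 1344
Summing: (σ * Id)(546) = 546 + 819 + 728 + 1092 + 624 + 588 + 936 + 832 + 882 + 784 + 1248 + 1176 + 672 + 1008 + 896 + 1344 = 14175.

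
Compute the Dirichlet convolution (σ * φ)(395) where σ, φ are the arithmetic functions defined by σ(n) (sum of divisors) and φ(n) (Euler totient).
(σ * φ)(395) = 1580

Divisors of 395: [1, 5, 79, 395]. For each d | 395:
  d = 1: σ(1) · φ(395/1) = 1 · 312 = 312
  d = 5: σ(5) · φ(395/5) = 6 · 78 = 468
  d = 79: σ(79) · φ(395/79) = 80 · 4 = 320
  d = 395: σ(395) · φ(395/395) = 480 · 1 = 480
Summing: (σ * φ)(395) = 312 + 468 + 320 + 480 = 1580.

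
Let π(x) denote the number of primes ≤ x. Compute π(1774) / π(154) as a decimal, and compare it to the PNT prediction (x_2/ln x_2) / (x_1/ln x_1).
π(1774)/π(154) = 274/36 ≈ 7.6111;  PNT prediction ≈ 7.7561.

π(154) = 36 and π(1774) = 274, so π(1774)/π(154) ≈ 7.6111. The PNT-predicted ratio is (1774/ln(1774)) / (154/ln(154)) ≈ 7.7561. The two agree to within a few percent, as expected.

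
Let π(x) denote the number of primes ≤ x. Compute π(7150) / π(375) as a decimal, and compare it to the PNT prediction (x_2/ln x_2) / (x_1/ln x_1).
π(7150)/π(375) = 914/74 ≈ 12.3514;  PNT prediction ≈ 12.7333.

π(375) = 74 and π(7150) = 914, so π(7150)/π(375) ≈ 12.3514. The PNT-predicted ratio is (7150/ln(7150)) / (375/ln(375)) ≈ 12.7333. The two agree to within a few percent, as expected.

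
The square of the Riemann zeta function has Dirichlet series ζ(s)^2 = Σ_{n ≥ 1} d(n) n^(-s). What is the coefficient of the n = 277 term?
d(277) = 2

ζ(s)^2 = (Σ 1/m^s)(Σ 1/k^s). The coefficient of 1/n^s in the product is the number of ordered pairs (m, k) with mk = n, which equals d(n). For n = 277, divisors are [1, 277], so d(277) = 2.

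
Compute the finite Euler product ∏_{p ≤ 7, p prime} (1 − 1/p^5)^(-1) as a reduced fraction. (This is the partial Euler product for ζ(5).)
∏ = 8508543750/8205616331

The primes p ≤ 7 are [2, 3, 5, 7]. For each prime, (1 − 1/p^5)^(-1) = p^5 / (p^5 − 1). The product is (1 − 1/2^5)^(-1), (1 − 1/3^5)^(-1), (1 − 1/5^5)^(-1), (1 − 1/7^5)^(-1) = ∏ p^5 / (p^5 − 1) = 8508543750/8205616331.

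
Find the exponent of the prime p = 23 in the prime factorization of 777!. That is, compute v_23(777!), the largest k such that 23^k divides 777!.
v_23(777!) = 34

Legendre's formula: v_p(n!) = Σ_{k ≥ 1} ⌊n / p^k⌋. For p = 23, n = 777, the terms are:
  ⌊777/23^1⌋ = ⌊777/23⌋ = 33
  ⌊777/23^2⌋ = ⌊777/529⌋ = 1
(the next term ⌊777/23^3⌋ = 0, terminating the sum). Summing: v_23(777!) = 33 + 1 = 34.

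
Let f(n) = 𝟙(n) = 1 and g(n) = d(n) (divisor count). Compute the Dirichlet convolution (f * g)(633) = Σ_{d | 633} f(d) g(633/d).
(𝟙 * d)(633) = 9

Divisors of 633: [1, 3, 211, 633]. For each d | 633:
  d = 1: 𝟙(1) · d(633/1) = 1 · 4 = 4
  d = 3: 𝟙(3) · d(633/3) = 1 · 2 = 2
  d = 211: 𝟙(211) · d(633/211) = 1 · 2 = 2
  d = 633: 𝟙(633) · d(633/633) = 1 · 1 = 1
Summing: (𝟙 * d)(633) = 4 + 2 + 2 + 1 = 9.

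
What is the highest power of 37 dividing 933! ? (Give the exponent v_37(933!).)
v_37(933!) = 25

Legendre's formula: v_p(n!) = Σ_{k ≥ 1} ⌊n / p^k⌋. For p = 37, n = 933, the terms are:
  ⌊933/37^1⌋ = ⌊933/37⌋ = 25
(the next term ⌊933/37^2⌋ = 0, terminating the sum). Summing: v_37(933!) = 25 = 25.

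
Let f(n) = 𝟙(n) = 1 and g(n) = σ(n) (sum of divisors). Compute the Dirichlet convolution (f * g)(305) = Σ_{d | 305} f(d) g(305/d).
(𝟙 * σ)(305) = 441

Divisors of 305: [1, 5, 61, 305]. For each d | 305:
  d = 1: 𝟙(1) · σ(305/1) = 1 · 372 = 372
  d = 5: 𝟙(5) · σ(305/5) = 1 · 62 = 62
  d = 61: 𝟙(61) · σ(305/61) = 1 · 6 = 6
  d = 305: 𝟙(305) · σ(305/305) = 1 · 1 = 1
Summing: (𝟙 * σ)(305) = 372 + 62 + 6 + 1 = 441.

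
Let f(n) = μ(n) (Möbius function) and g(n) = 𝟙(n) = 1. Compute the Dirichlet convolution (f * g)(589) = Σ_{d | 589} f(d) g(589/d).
(μ * 𝟙)(589) = 0

Divisors of 589: [1, 19, 31, 589]. For each d | 589:
  d = 1: μ(1) · 𝟙(589/1) = 1 · 1 = 1
  d = 19: μ(19) · 𝟙(589/19) = -1 · 1 = -1
  d = 31: μ(31) · 𝟙(589/31) = -1 · 1 = -1
  d = 589: μ(589) · 𝟙(589/589) = 1 · 1 = 1
Summing: (μ * 𝟙)(589) = 1 + -1 + -1 + 1 = 0.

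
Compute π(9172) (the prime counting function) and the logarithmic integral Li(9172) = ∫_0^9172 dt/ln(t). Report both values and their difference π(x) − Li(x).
π(9172) = 1136;  Li(9172) ≈ 1155.82;  π(x) − Li(x) ≈ -19.82.

Direct count of primes ≤ 9172 gives π(9172) = 1136. Numerical evaluation of the logarithmic integral gives Li(9172) ≈ 1155.82. The difference π(x) − Li(x) ≈ -19.82 is typically negative for small/moderate x (Li(x) overestimates), though Littlewood's theorem shows this sign changes infinitely often.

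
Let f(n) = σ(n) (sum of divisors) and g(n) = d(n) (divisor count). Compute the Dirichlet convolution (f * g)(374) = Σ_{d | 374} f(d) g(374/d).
(σ * d)(374) = 1400

Divisors of 374: [1, 2, 11, 17, 22, 34, 187, 374]. For each d | 374:
  d = 1: σ(1) · d(374/1) = 1 · 8 = 8
  d = 2: σ(2) · d(374/2) = 3 · 4 = 12
  d = 11: σ(11) · d(374/11) = 12 · 4 = 48
  d = 17: σ(17) · d(374/17) = 18 · 4 = 72
  d = 22: σ(22) · d(374/22) = 36 · 2 = 72
  d = 34: σ(34) · d(374/34) = 54 · 2 = 108
  d = 187: σ(187) · d(374/187) = 216 · 2 = 432
  d = 374: σ(374) · d(374/374) = 648 · 1 = 648
Summing: (σ * d)(374) = 8 + 12 + 48 + 72 + 72 + 108 + 432 + 648 = 1400.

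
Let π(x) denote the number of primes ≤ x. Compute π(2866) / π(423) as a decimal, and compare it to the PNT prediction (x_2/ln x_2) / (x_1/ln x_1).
π(2866)/π(423) = 416/82 ≈ 5.0732;  PNT prediction ≈ 5.1470.

π(423) = 82 and π(2866) = 416, so π(2866)/π(423) ≈ 5.0732. The PNT-predicted ratio is (2866/ln(2866)) / (423/ln(423)) ≈ 5.1470. The two agree to within a few percent, as expected.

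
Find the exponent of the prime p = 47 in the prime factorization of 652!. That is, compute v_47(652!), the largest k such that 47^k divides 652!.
v_47(652!) = 13

Legendre's formula: v_p(n!) = Σ_{k ≥ 1} ⌊n / p^k⌋. For p = 47, n = 652, the terms are:
  ⌊652/47^1⌋ = ⌊652/47⌋ = 13
(the next term ⌊652/47^2⌋ = 0, terminating the sum). Summing: v_47(652!) = 13 = 13.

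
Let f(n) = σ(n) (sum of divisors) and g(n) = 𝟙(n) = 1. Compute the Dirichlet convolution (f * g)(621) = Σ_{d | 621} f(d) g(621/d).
(σ * 𝟙)(621) = 1450

Divisors of 621: [1, 3, 9, 23, 27, 69, 207, 621]. For each d | 621:
  d = 1: σ(1) · 𝟙(621/1) = 1 · 1 = 1
  d = 3: σ(3) · 𝟙(621/3) = 4 · 1 = 4
  d = 9: σ(9) · 𝟙(621/9) = 13 · 1 = 13
  d = 23: σ(23) · 𝟙(621/23) = 24 · 1 = 24
  d = 27: σ(27) · 𝟙(621/27) = 40 · 1 = 40
  d = 69: σ(69) · 𝟙(621/69) = 96 · 1 = 96
  d = 207: σ(207) · 𝟙(621/207) = 312 · 1 = 312
  d = 621: σ(621) · 𝟙(621/621) = 960 · 1 = 960
Summing: (σ * 𝟙)(621) = 1 + 4 + 13 + 24 + 40 + 96 + 312 + 960 = 1450.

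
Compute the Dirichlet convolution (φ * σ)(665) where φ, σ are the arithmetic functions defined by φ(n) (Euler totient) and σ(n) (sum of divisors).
(φ * σ)(665) = 5320

Divisors of 665: [1, 5, 7, 19, 35, 95, 133, 665]. For each d | 665:
  d = 1: φ(1) · σ(665/1) = 1 · 960 = 960
  d = 5: φ(5) · σ(665/5) = 4 · 160 = 640
  d = 7: φ(7) · σ(665/7) = 6 · 120 = 720
  d = 19: φ(19) · σ(665/19) = 18 · 48 = 864
  d = 35: φ(35) · σ(665/35) = 24 · 20 = 480
  d = 95: φ(95) · σ(665/95) = 72 · 8 = 576
  d = 133: φ(133) · σ(665/133) = 108 · 6 = 648
  d = 665: φ(665) · σ(665/665) = 432 · 1 = 432
Summing: (φ * σ)(665) = 960 + 640 + 720 + 864 + 480 + 576 + 648 + 432 = 5320.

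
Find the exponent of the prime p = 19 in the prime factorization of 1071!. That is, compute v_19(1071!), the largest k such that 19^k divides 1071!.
v_19(1071!) = 58

Legendre's formula: v_p(n!) = Σ_{k ≥ 1} ⌊n / p^k⌋. For p = 19, n = 1071, the terms are:
  ⌊1071/19^1⌋ = ⌊1071/19⌋ = 56
  ⌊1071/19^2⌋ = ⌊1071/361⌋ = 2
(the next term ⌊1071/19^3⌋ = 0, terminating the sum). Summing: v_19(1071!) = 56 + 2 = 58.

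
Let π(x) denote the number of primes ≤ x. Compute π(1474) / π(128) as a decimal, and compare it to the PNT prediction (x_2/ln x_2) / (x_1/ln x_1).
π(1474)/π(128) = 233/31 ≈ 7.5161;  PNT prediction ≈ 7.6585.

π(128) = 31 and π(1474) = 233, so π(1474)/π(128) ≈ 7.5161. The PNT-predicted ratio is (1474/ln(1474)) / (128/ln(128)) ≈ 7.6585. The two agree to within a few percent, as expected.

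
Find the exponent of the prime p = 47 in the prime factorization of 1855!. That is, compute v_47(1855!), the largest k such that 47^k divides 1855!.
v_47(1855!) = 39

Legendre's formula: v_p(n!) = Σ_{k ≥ 1} ⌊n / p^k⌋. For p = 47, n = 1855, the terms are:
  ⌊1855/47^1⌋ = ⌊1855/47⌋ = 39
(the next term ⌊1855/47^2⌋ = 0, terminating the sum). Summing: v_47(1855!) = 39 = 39.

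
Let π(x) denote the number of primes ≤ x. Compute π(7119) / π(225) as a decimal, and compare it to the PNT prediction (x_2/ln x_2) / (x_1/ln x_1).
π(7119)/π(225) = 911/48 ≈ 18.9792;  PNT prediction ≈ 19.3185.

π(225) = 48 and π(7119) = 911, so π(7119)/π(225) ≈ 18.9792. The PNT-predicted ratio is (7119/ln(7119)) / (225/ln(225)) ≈ 19.3185. The two agree to within a few percent, as expected.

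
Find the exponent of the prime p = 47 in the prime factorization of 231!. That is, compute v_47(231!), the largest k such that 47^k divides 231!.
v_47(231!) = 4

Legendre's formula: v_p(n!) = Σ_{k ≥ 1} ⌊n / p^k⌋. For p = 47, n = 231, the terms are:
  ⌊231/47^1⌋ = ⌊231/47⌋ = 4
(the next term ⌊231/47^2⌋ = 0, terminating the sum). Summing: v_47(231!) = 4 = 4.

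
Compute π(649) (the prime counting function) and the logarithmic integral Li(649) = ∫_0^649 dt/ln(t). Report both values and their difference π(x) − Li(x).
π(649) = 118;  Li(649) ≈ 125.26;  π(x) − Li(x) ≈ -7.26.

Direct count of primes ≤ 649 gives π(649) = 118. Numerical evaluation of the logarithmic integral gives Li(649) ≈ 125.26. The difference π(x) − Li(x) ≈ -7.26 is typically negative for small/moderate x (Li(x) overestimates), though Littlewood's theorem shows this sign changes infinitely often.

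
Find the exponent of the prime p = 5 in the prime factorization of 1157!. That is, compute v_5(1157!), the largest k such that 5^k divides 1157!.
v_5(1157!) = 287

Legendre's formula: v_p(n!) = Σ_{k ≥ 1} ⌊n / p^k⌋. For p = 5, n = 1157, the terms are:
  ⌊1157/5^1⌋ = ⌊1157/5⌋ = 231
  ⌊1157/5^2⌋ = ⌊1157/25⌋ = 46
  ⌊1157/5^3⌋ = ⌊1157/125⌋ = 9
  ⌊1157/5^4⌋ = ⌊1157/625⌋ = 1
(the next term ⌊1157/5^5⌋ = 0, terminating the sum). Summing: v_5(1157!) = 231 + 46 + 9 + 1 = 287.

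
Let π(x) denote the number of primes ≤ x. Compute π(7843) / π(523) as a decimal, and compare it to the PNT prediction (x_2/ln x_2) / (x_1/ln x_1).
π(7843)/π(523) = 991/99 ≈ 10.0101;  PNT prediction ≈ 10.4679.

π(523) = 99 and π(7843) = 991, so π(7843)/π(523) ≈ 10.0101. The PNT-predicted ratio is (7843/ln(7843)) / (523/ln(523)) ≈ 10.4679. The two agree to within a few percent, as expected.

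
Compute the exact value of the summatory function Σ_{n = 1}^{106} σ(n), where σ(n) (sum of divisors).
Σ_{n ≤ 106} σ(n) = 9285

Compute σ(n) for each 1 ≤ n ≤ 106: σ(1) = 1, σ(2) = 3, σ(3) = 4, σ(4) = 7, σ(5) = 6, σ(6) = 12, σ(7) = 8, σ(8) = 15, σ(9) = 13, σ(10) = 18, σ(11) = 12, σ(12) = 28, σ(13) = 14, σ(14) = 24, σ(15) = 24, σ(16) = 31, σ(17) = 18, σ(18) = 39, σ(19) = 20, σ(20) = 42, σ(21) = 32, σ(22) = 36, σ(23) = 24, σ(24) = 60, σ(25) = 31, σ(26) = 42, σ(27) = 40, σ(28) = 56, σ(29) = 30, σ(30) = 72, σ(31) = 32, σ(32) = 63, σ(33) = 48, σ(34) = 54, σ(35) = 48, σ(36) = 91, σ(37) = 38, σ(38) = 60, σ(39) = 56, σ(40) = 90, σ(41) = 42, σ(42) = 96, σ(43) = 44, σ(44) = 84, σ(45) = 78, σ(46) = 72, σ(47) = 48, σ(48) = 124, σ(49) = 57, σ(50) = 93, σ(51) = 72, σ(52) = 98, σ(53) = 54, σ(54) = 120, σ(55) = 72, σ(56) = 120, σ(57) = 80, σ(58) = 90, σ(59) = 60, σ(60) = 168, σ(61) = 62, σ(62) = 96, σ(63) = 104, σ(64) = 127, σ(65) = 84, σ(66) = 144, σ(67) = 68, σ(68) = 126, σ(69) = 96, σ(70) = 144, σ(71) = 72, σ(72) = 195, σ(73) = 74, σ(74) = 114, σ(75) = 124, σ(76) = 140, σ(77) = 96, σ(78) = 168, σ(79) = 80, σ(80) = 186, σ(81) = 121, σ(82) = 126, σ(83) = 84, σ(84) = 224, σ(85) = 108, σ(86) = 132, σ(87) = 120, σ(88) = 180, σ(89) = 90, σ(90) = 234, σ(91) = 112, σ(92) = 168, σ(93) = 128, σ(94) = 144, σ(95) = 120, σ(96) = 252, σ(97) = 98, σ(98) = 171, σ(99) = 156, σ(100) = 217, σ(101) = 102, σ(102) = 216, σ(103) = 104, σ(104) = 210, σ(105) = 192, σ(106) = 162. Summing all 106 values: 9285. (Average order: Σ_{n ≤ x} σ(n) ~ (π²/12) x². For x = 106, (π²/12)·106² ≈ 9241.24.)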